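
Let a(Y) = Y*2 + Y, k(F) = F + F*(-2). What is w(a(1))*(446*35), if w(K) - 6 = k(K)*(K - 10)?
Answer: 421470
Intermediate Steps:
k(F) = -F (k(F) = F - 2*F = -F)
a(Y) = 3*Y (a(Y) = 2*Y + Y = 3*Y)
w(K) = 6 - K*(-10 + K) (w(K) = 6 + (-K)*(K - 10) = 6 + (-K)*(-10 + K) = 6 - K*(-10 + K))
w(a(1))*(446*35) = (6 - (3*1)² + 10*(3*1))*(446*35) = (6 - 1*3² + 10*3)*15610 = (6 - 1*9 + 30)*15610 = (6 - 9 + 30)*15610 = 27*15610 = 421470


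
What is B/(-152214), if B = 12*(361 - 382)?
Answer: 42/25369 ≈ 0.0016556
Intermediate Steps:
B = -252 (B = 12*(-21) = -252)
B/(-152214) = -252/(-152214) = -252*(-1/152214) = 42/25369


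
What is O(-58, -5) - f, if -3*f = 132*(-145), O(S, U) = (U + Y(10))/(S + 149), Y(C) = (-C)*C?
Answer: -82955/13 ≈ -6381.2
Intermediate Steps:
Y(C) = -C**2
O(S, U) = (-100 + U)/(149 + S) (O(S, U) = (U - 1*10**2)/(S + 149) = (U - 1*100)/(149 + S) = (U - 100)/(149 + S) = (-100 + U)/(149 + S))
f = 6380 (f = -44*(-145) = -1/3*(-19140) = 6380)
O(-58, -5) - f = (-100 - 5)/(149 - 58) - 1*6380 = -105/91 - 6380 = (1/91)*(-105) - 6380 = -15/13 - 6380 = -82955/13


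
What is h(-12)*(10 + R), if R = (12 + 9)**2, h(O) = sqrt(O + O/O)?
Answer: 451*I*sqrt(11) ≈ 1495.8*I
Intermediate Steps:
h(O) = sqrt(1 + O) (h(O) = sqrt(O + 1) = sqrt(1 + O))
R = 441 (R = 21**2 = 441)
h(-12)*(10 + R) = sqrt(1 - 12)*(10 + 441) = sqrt(-11)*451 = (I*sqrt(11))*451 = 451*I*sqrt(11)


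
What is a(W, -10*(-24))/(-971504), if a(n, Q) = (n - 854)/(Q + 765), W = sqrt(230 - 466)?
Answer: 427/488180760 - I*sqrt(59)/488180760 ≈ 8.7468e-7 - 1.5734e-8*I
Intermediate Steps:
W = 2*I*sqrt(59) (W = sqrt(-236) = 2*I*sqrt(59) ≈ 15.362*I)
a(n, Q) = (-854 + n)/(765 + Q)
a(W, -10*(-24))/(-971504) = ((-854 + 2*I*sqrt(59))/(765 - 10*(-24)))/(-971504) = ((-854 + 2*I*sqrt(59))/(765 + 240))*(-1/971504) = ((-854 + 2*I*sqrt(59))/1005)*(-1/971504) = (-854/1005 + 2*I*sqrt(59)/1005)*(-1/971504) = 427/488180760 - I*sqrt(59)/488180760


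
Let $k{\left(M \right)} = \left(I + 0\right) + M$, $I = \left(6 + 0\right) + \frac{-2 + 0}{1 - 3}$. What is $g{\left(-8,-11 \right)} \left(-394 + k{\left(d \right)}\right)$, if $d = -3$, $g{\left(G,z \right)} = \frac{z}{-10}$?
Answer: $-429$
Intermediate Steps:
$g{\left(G,z \right)} = - \frac{z}{10}$ ($g{\left(G,z \right)} = z \left(- \frac{1}{10}\right) = - \frac{z}{10}$)
$I = 7$ ($I = 6 - \frac{2}{-2} = 6 - -1 = 6 + 1 = 7$)
$k{\left(M \right)} = 7 + M$ ($k{\left(M \right)} = \left(7 + 0\right) + M = 7 + M$)
$g{\left(-8,-11 \right)} \left(-394 + k{\left(d \right)}\right) = \left(- \frac{1}{10}\right) \left(-11\right) \left(-394 + \left(7 - 3\right)\right) = \frac{11 \left(-394 + 4\right)}{10} = \frac{11}{10} \left(-390\right) = -429$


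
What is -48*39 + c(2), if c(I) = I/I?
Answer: -1871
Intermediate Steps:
c(I) = 1
-48*39 + c(2) = -48*39 + 1 = -1872 + 1 = -1871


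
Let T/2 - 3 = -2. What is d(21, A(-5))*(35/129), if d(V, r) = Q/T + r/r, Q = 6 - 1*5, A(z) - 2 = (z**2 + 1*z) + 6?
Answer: 35/86 ≈ 0.40698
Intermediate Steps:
T = 2 (T = 6 + 2*(-2) = 6 - 4 = 2)
A(z) = 8 + z + z**2 (A(z) = 2 + ((z**2 + 1*z) + 6) = 2 + ((z**2 + z) + 6) = 2 + ((z + z**2) + 6) = 2 + (6 + z + z**2) = 8 + z + z**2)
Q = 1 (Q = 6 - 5 = 1)
d(V, r) = 3/2 (d(V, r) = 1/2 + r/r = 1*(1/2) + 1 = 1/2 + 1 = 3/2)
d(21, A(-5))*(35/129) = 3*(35/129)/2 = 3*(35*(1/129))/2 = (3/2)*(35/129) = 35/86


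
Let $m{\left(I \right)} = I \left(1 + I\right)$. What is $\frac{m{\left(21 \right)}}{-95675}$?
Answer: $- \frac{462}{95675} \approx -0.0048288$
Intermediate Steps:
$\frac{m{\left(21 \right)}}{-95675} = \frac{21 \left(1 + 21\right)}{-95675} = 21 \cdot 22 \left(- \frac{1}{95675}\right) = 462 \left(- \frac{1}{95675}\right) = - \frac{462}{95675}$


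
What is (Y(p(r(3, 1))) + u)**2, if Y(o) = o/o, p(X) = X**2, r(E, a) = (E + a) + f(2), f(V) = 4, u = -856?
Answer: 731025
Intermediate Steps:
r(E, a) = 4 + E + a (r(E, a) = (E + a) + 4 = 4 + E + a)
Y(o) = 1
(Y(p(r(3, 1))) + u)**2 = (1 - 856)**2 = (-855)**2 = 731025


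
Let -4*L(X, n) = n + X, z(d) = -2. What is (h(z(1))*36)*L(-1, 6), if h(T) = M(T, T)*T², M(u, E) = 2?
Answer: -360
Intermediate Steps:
L(X, n) = -X/4 - n/4 (L(X, n) = -(n + X)/4 = -(X + n)/4 = -X/4 - n/4)
h(T) = 2*T²
(h(z(1))*36)*L(-1, 6) = ((2*(-2)²)*36)*(-¼*(-1) - ¼*6) = ((2*4)*36)*(¼ - 3/2) = (8*36)*(-5/4) = 288*(-5/4) = -360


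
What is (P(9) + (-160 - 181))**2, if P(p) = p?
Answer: 110224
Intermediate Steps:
(P(9) + (-160 - 181))**2 = (9 + (-160 - 181))**2 = (9 - 341)**2 = (-332)**2 = 110224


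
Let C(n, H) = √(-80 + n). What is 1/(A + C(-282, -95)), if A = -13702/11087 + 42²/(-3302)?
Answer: -296541855506416/61170716008691037 - 335059735701769*I*√362/122341432017382074 ≈ -0.0048478 - 0.052108*I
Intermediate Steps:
A = -32400736/18304637 (A = -13702*1/11087 + 1764*(-1/3302) = -13702/11087 - 882/1651 = -32400736/18304637 ≈ -1.7701)
1/(A + C(-282, -95)) = 1/(-32400736/18304637 + √(-80 - 282)) = 1/(-32400736/18304637 + √(-362)) = 1/(-32400736/18304637 + I*√362)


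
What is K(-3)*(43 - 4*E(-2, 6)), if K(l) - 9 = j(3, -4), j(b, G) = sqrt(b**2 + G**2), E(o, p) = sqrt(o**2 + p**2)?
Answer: 602 - 112*sqrt(10) ≈ 247.82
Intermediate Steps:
j(b, G) = sqrt(G**2 + b**2)
K(l) = 14 (K(l) = 9 + sqrt((-4)**2 + 3**2) = 9 + sqrt(16 + 9) = 9 + sqrt(25) = 9 + 5 = 14)
K(-3)*(43 - 4*E(-2, 6)) = 14*(43 - 4*sqrt((-2)**2 + 6**2)) = 14*(43 - 4*sqrt(4 + 36)) = 14*(43 - 8*sqrt(10)) = 602 - 112*sqrt(10)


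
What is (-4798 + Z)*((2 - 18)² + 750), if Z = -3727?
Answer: -8576150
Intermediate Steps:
(-4798 + Z)*((2 - 18)² + 750) = (-4798 - 3727)*((2 - 18)² + 750) = -8525*((-16)² + 750) = -8525*(256 + 750) = -8525*1006 = -8576150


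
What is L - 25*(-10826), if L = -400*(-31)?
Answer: 283050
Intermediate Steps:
L = 12400
L - 25*(-10826) = 12400 - 25*(-10826) = 12400 + 270650 = 283050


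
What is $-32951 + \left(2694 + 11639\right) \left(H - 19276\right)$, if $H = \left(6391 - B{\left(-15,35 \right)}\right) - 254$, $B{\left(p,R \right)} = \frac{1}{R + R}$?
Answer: $- \frac{13184810993}{70} \approx -1.8835 \cdot 10^{8}$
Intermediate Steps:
$B{\left(p,R \right)} = \frac{1}{2 R}$
$H = \frac{429589}{70}$ ($H = \left(6391 - \frac{1}{2 \cdot 35}\right) - 254 = \left(6391 - \frac{1}{2} \cdot \frac{1}{35}\right) - 254 = \left(6391 - \frac{1}{70}\right) - 254 = \frac{447369}{70} - 254 = \frac{429589}{70} \approx 6137.0$)
$-32951 + \left(2694 + 11639\right) \left(H - 19276\right) = -32951 + \left(2694 + 11639\right) \left(\frac{429589}{70} - 19276\right) = -32951 + 14333 \left(- \frac{919731}{70}\right) = -32951 - \frac{13182504423}{70} = - \frac{13184810993}{70}$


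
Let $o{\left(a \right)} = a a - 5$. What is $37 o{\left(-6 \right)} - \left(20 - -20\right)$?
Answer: $1107$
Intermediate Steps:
$o{\left(a \right)} = -5 + a^{2}$ ($o{\left(a \right)} = a^{2} - 5 = -5 + a^{2}$)
$37 o{\left(-6 \right)} - \left(20 - -20\right) = 37 \left(-5 + \left(-6\right)^{2}\right) - \left(20 - -20\right) = 37 \left(-5 + 36\right) - \left(20 + 20\right) = 37 \cdot 31 - 40 = 1147 - 40 = 1107$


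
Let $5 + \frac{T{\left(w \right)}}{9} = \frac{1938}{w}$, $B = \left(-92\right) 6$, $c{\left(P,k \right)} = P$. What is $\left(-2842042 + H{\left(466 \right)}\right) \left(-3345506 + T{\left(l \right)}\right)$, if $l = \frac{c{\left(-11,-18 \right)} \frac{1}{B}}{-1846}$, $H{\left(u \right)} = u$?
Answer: $\frac{50608637704811400}{11} \approx 4.6008 \cdot 10^{15}$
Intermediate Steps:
$B = -552$
$l = - \frac{11}{1018992}$ ($l = \frac{\left(-11\right) \frac{1}{-552}}{-1846} = \left(-11\right) \left(- \frac{1}{552}\right) \left(- \frac{1}{1846}\right) = \frac{11}{552} \left(- \frac{1}{1846}\right) = - \frac{11}{1018992} \approx -1.0795 \cdot 10^{-5}$)
$T{\left(w \right)} = -45 + \frac{17442}{w}$ ($T{\left(w \right)} = -45 + 9 \frac{1938}{w} = -45 + \frac{17442}{w}$)
$\left(-2842042 + H{\left(466 \right)}\right) \left(-3345506 + T{\left(l \right)}\right) = \left(-2842042 + 466\right) \left(-3345506 + \left(-45 + \frac{17442}{- \frac{11}{1018992}}\right)\right) = - 2841576 \left(-3345506 + \left(-45 + 17442 \left(- \frac{1018992}{11}\right)\right)\right) = - 2841576 \left(-3345506 - \frac{17773258959}{11}\right) = \left(-2841576\right) \left(- \frac{17810059525}{11}\right) = \frac{50608637704811400}{11}$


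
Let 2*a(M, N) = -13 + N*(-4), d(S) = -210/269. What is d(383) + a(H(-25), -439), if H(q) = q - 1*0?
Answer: 468447/538 ≈ 870.72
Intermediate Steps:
d(S) = -210/269 (d(S) = -210*1/269 = -210/269)
H(q) = q (H(q) = q + 0 = q)
a(M, N) = -13/2 - 2*N (a(M, N) = (-13 + N*(-4))/2 = (-13 - 4*N)/2 = -13/2 - 2*N)
d(383) + a(H(-25), -439) = -210/269 + (-13/2 - 2*(-439)) = -210/269 + (-13/2 + 878) = -210/269 + 1743/2 = 468447/538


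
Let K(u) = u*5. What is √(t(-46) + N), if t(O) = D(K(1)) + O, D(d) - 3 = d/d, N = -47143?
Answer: I*√47185 ≈ 217.22*I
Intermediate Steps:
K(u) = 5*u
D(d) = 4 (D(d) = 3 + d/d = 3 + 1 = 4)
t(O) = 4 + O
√(t(-46) + N) = √((4 - 46) - 47143) = √(-42 - 47143) = √(-47185) = I*√47185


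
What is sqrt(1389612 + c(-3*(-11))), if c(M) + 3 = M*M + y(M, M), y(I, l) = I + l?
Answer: 2*sqrt(347691) ≈ 1179.3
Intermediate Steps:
c(M) = -3 + M**2 + 2*M (c(M) = -3 + (M*M + (M + M)) = -3 + (M**2 + 2*M) = -3 + M**2 + 2*M)
sqrt(1389612 + c(-3*(-11))) = sqrt(1389612 + (-3 + (-3*(-11))**2 + 2*(-3*(-11)))) = sqrt(1389612 + (-3 + 33**2 + 2*33)) = sqrt(1389612 + (-3 + 1089 + 66)) = sqrt(1389612 + 1152) = sqrt(1390764) = 2*sqrt(347691)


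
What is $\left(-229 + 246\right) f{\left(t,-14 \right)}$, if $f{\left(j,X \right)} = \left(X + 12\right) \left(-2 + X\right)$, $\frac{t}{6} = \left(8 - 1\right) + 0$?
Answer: $544$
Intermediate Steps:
$t = 42$ ($t = 6 \left(\left(8 - 1\right) + 0\right) = 6 \left(7 + 0\right) = 6 \cdot 7 = 42$)
$f{\left(j,X \right)} = \left(-2 + X\right) \left(12 + X\right)$ ($f{\left(j,X \right)} = \left(12 + X\right) \left(-2 + X\right) = \left(-2 + X\right) \left(12 + X\right)$)
$\left(-229 + 246\right) f{\left(t,-14 \right)} = \left(-229 + 246\right) \left(-24 + \left(-14\right)^{2} + 10 \left(-14\right)\right) = 17 \left(-24 + 196 - 140\right) = 17 \cdot 32 = 544$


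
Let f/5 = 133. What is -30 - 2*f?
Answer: -1360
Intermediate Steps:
f = 665 (f = 5*133 = 665)
-30 - 2*f = -30 - 2*665 = -30 - 1330 = -1360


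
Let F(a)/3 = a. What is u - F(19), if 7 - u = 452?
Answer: -502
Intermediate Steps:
u = -445 (u = 7 - 1*452 = 7 - 452 = -445)
F(a) = 3*a
u - F(19) = -445 - 3*19 = -445 - 1*57 = -445 - 57 = -502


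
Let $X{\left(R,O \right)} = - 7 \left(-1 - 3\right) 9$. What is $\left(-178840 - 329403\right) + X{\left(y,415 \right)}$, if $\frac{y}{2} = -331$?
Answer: $-507991$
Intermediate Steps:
$y = -662$ ($y = 2 \left(-331\right) = -662$)
$X{\left(R,O \right)} = 252$ ($X{\left(R,O \right)} = - 7 \left(-1 - 3\right) 9 = \left(-7\right) \left(-4\right) 9 = 28 \cdot 9 = 252$)
$\left(-178840 - 329403\right) + X{\left(y,415 \right)} = \left(-178840 - 329403\right) + 252 = -508243 + 252 = -507991$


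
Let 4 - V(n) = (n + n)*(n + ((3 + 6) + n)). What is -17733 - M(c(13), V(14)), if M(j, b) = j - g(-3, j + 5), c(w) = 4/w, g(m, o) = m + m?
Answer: -230611/13 ≈ -17739.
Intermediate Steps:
g(m, o) = 2*m
V(n) = 4 - 2*n*(9 + 2*n) (V(n) = 4 - (n + n)*(n + ((3 + 6) + n)) = 4 - 2*n*(n + (9 + n)) = 4 - 2*n*(9 + 2*n))
M(j, b) = 6 + j (M(j, b) = j - 2*(-3) = j - 1*(-6) = j + 6 = 6 + j)
-17733 - M(c(13), V(14)) = -17733 - (6 + 4/13) = -17733 - 1*82/13 = -17733 - 82/13 = -230611/13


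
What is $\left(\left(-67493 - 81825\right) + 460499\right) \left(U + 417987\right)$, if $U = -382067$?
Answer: $11177621520$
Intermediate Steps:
$\left(\left(-67493 - 81825\right) + 460499\right) \left(U + 417987\right) = \left(\left(-67493 - 81825\right) + 460499\right) \left(-382067 + 417987\right) = \left(\left(-67493 - 81825\right) + 460499\right) 35920 = \left(-149318 + 460499\right) 35920 = 311181 \cdot 35920 = 11177621520$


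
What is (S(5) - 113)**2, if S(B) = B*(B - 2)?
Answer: 9604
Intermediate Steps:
S(B) = B*(-2 + B)
(S(5) - 113)**2 = (5*(-2 + 5) - 113)**2 = (5*3 - 113)**2 = (15 - 113)**2 = (-98)**2 = 9604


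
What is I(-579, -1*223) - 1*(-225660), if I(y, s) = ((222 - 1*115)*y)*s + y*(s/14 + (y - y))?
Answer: 196705623/14 ≈ 1.4050e+7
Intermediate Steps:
I(y, s) = 1499*s*y/14 (I(y, s) = ((222 - 115)*y)*s + y*(s*(1/14) + 0) = (107*y)*s + y*(s/14 + 0) = 107*s*y + y*(s/14) = 107*s*y + s*y/14 = 1499*s*y/14)
I(-579, -1*223) - 1*(-225660) = (1499/14)*(-1*223)*(-579) - 1*(-225660) = (1499/14)*(-223)*(-579) + 225660 = 193546383/14 + 225660 = 196705623/14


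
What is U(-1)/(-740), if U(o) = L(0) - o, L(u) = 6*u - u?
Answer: -1/740 ≈ -0.0013514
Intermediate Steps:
L(u) = 5*u
U(o) = -o (U(o) = 5*0 - o = 0 - o = -o)
U(-1)/(-740) = -1*(-1)/(-740) = 1*(-1/740) = -1/740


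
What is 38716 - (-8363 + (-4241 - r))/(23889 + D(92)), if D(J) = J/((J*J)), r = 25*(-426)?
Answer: 85089778692/2197789 ≈ 38716.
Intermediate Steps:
r = -10650
D(J) = 1/J (D(J) = J/(J**2) = J/J**2 = 1/J)
38716 - (-8363 + (-4241 - r))/(23889 + D(92)) = 38716 - (-8363 + (-4241 - 1*(-10650)))/(23889 + 1/92) = 38716 - (-8363 + (-4241 + 10650))/(23889 + 1/92) = 38716 - (-8363 + 6409)/2197789/92 = 38716 - (-1954)*92/2197789 = 38716 - 1*(-179768/2197789) = 38716 + 179768/2197789 = 85089778692/2197789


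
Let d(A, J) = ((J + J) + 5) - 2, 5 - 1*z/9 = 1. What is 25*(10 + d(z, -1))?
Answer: 275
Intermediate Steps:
z = 36 (z = 45 - 9*1 = 45 - 9 = 36)
d(A, J) = 3 + 2*J (d(A, J) = (2*J + 5) - 2 = (5 + 2*J) - 2 = 3 + 2*J)
25*(10 + d(z, -1)) = 25*(10 + (3 + 2*(-1))) = 25*(10 + (3 - 2)) = 25*(10 + 1) = 25*11 = 275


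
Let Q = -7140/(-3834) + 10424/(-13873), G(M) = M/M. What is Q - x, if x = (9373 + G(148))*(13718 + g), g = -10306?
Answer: -283534036706602/8864847 ≈ -3.1984e+7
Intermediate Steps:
G(M) = 1
Q = 9847934/8864847 (Q = -7140*(-1/3834) + 10424*(-1/13873) = 1190/639 - 10424/13873 = 9847934/8864847 ≈ 1.1109)
x = 31984088 (x = (9373 + 1)*(13718 - 10306) = 9374*3412 = 31984088)
Q - x = 9847934/8864847 - 1*31984088 = 9847934/8864847 - 31984088 = -283534036706602/8864847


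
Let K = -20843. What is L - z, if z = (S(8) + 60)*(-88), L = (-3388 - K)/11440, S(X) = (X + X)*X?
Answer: 37856163/2288 ≈ 16546.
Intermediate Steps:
S(X) = 2*X² (S(X) = (2*X)*X = 2*X²)
L = 3491/2288 (L = (-3388 - 1*(-20843))/11440 = (-3388 + 20843)*(1/11440) = 17455*(1/11440) = 3491/2288 ≈ 1.5258)
z = -16544 (z = (2*8² + 60)*(-88) = (2*64 + 60)*(-88) = (128 + 60)*(-88) = 188*(-88) = -16544)
L - z = 3491/2288 - 1*(-16544) = 3491/2288 + 16544 = 37856163/2288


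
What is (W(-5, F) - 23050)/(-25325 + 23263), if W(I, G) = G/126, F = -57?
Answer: 968119/86604 ≈ 11.179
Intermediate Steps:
W(I, G) = G/126 (W(I, G) = G*(1/126) = G/126)
(W(-5, F) - 23050)/(-25325 + 23263) = ((1/126)*(-57) - 23050)/(-25325 + 23263) = (-19/42 - 23050)/(-2062) = -968119/42*(-1/2062) = 968119/86604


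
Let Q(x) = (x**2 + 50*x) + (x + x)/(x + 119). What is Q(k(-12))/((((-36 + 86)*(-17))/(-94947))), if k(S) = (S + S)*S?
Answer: 1880880321024/172975 ≈ 1.0874e+7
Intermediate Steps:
k(S) = 2*S**2 (k(S) = (2*S)*S = 2*S**2)
Q(x) = x**2 + 50*x + 2*x/(119 + x) (Q(x) = (x**2 + 50*x) + (2*x)/(119 + x) = (x**2 + 50*x) + 2*x/(119 + x) = x**2 + 50*x + 2*x/(119 + x))
Q(k(-12))/((((-36 + 86)*(-17))/(-94947))) = ((2*(-12)**2)*(5952 + (2*(-12)**2)**2 + 169*(2*(-12)**2))/(119 + 2*(-12)**2))/((((-36 + 86)*(-17))/(-94947))) = ((2*144)*(5952 + (2*144)**2 + 169*(2*144))/(119 + 2*144))/(((50*(-17))*(-1/94947))) = (288*(5952 + 288**2 + 169*288)/(119 + 288))/((-850*(-1/94947))) = (288*(5952 + 82944 + 48672)/407)/(850/94947) = (288*(1/407)*137568)*(94947/850) = (39619584/407)*(94947/850) = 1880880321024/172975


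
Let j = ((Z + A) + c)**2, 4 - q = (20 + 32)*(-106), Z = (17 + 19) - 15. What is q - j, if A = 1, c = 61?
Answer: -1373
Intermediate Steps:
Z = 21 (Z = 36 - 15 = 21)
q = 5516 (q = 4 - (20 + 32)*(-106) = 4 - 52*(-106) = 4 - 1*(-5512) = 4 + 5512 = 5516)
j = 6889 (j = ((21 + 1) + 61)**2 = (22 + 61)**2 = 83**2 = 6889)
q - j = 5516 - 1*6889 = 5516 - 6889 = -1373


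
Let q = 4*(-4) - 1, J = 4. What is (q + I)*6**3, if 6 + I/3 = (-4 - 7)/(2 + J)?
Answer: -8748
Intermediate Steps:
q = -17 (q = -16 - 1 = -17)
I = -47/2 (I = -18 + 3*((-4 - 7)/(2 + 4)) = -18 + 3*(-11/6) = -18 - 11/2 = -47/2 ≈ -23.500)
(q + I)*6**3 = (-17 - 47/2)*6**3 = -81/2*216 = -8748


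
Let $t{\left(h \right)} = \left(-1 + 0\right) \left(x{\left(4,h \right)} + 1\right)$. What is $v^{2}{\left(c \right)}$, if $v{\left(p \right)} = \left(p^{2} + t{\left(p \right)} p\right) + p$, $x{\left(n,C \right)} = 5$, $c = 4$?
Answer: $16$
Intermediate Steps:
$t{\left(h \right)} = -6$ ($t{\left(h \right)} = \left(-1 + 0\right) \left(5 + 1\right) = \left(-1\right) 6 = -6$)
$v{\left(p \right)} = p^{2} - 5 p$ ($v{\left(p \right)} = \left(p^{2} - 6 p\right) + p = p^{2} - 5 p$)
$v^{2}{\left(c \right)} = \left(4 \left(-5 + 4\right)\right)^{2} = \left(4 \left(-1\right)\right)^{2} = \left(-4\right)^{2} = 16$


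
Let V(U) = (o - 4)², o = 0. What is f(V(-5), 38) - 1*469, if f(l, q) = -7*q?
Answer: -735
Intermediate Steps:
V(U) = 16 (V(U) = (0 - 4)² = (-4)² = 16)
f(V(-5), 38) - 1*469 = -7*38 - 1*469 = -266 - 469 = -735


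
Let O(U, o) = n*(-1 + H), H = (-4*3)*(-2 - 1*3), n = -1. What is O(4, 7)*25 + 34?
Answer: -1441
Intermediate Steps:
H = 60 (H = -12*(-2 - 3) = -12*(-5) = 60)
O(U, o) = -59 (O(U, o) = -(-1 + 60) = -1*59 = -59)
O(4, 7)*25 + 34 = -59*25 + 34 = -1475 + 34 = -1441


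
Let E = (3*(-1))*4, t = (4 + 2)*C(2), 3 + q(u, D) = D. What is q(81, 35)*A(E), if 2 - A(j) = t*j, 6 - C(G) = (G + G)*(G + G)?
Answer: -22976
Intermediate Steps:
C(G) = 6 - 4*G² (C(G) = 6 - (G + G)*(G + G) = 6 - 2*G*2*G = 6 - 4*G²)
q(u, D) = -3 + D
t = -60 (t = (4 + 2)*(6 - 4*2²) = 6*(6 - 4*4) = 6*(6 - 16) = 6*(-10) = -60)
E = -12 (E = -3*4 = -12)
A(j) = 2 + 60*j (A(j) = 2 - (-60)*j = 2 + 60*j)
q(81, 35)*A(E) = (-3 + 35)*(2 + 60*(-12)) = 32*(2 - 720) = 32*(-718) = -22976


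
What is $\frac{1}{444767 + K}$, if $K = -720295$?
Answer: $- \frac{1}{275528} \approx -3.6294 \cdot 10^{-6}$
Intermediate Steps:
$\frac{1}{444767 + K} = \frac{1}{444767 - 720295} = \frac{1}{-275528} = - \frac{1}{275528}$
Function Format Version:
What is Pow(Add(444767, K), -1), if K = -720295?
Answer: Rational(-1, 275528) ≈ -3.6294e-6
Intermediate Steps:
Pow(Add(444767, K), -1) = Pow(Add(444767, -720295), -1) = Pow(-275528, -1) = Rational(-1, 275528)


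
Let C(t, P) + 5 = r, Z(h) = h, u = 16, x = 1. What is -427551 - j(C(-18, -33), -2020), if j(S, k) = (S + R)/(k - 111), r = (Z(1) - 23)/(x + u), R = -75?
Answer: -15488891459/36227 ≈ -4.2755e+5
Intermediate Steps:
r = -22/17 (r = (1 - 23)/(1 + 16) = -22/17 ≈ -1.2941)
C(t, P) = -107/17 (C(t, P) = -5 - 22/17 = -107/17)
j(S, k) = (-75 + S)/(-111 + k) (j(S, k) = (S - 75)/(k - 111) = (-75 + S)/(-111 + k))
-427551 - j(C(-18, -33), -2020) = -427551 - (-75 - 107/17)/(-111 - 2020) = -427551 - (-1382)/((-2131)*17) = -427551 - (-1)*(-1382)/(2131*17) = -427551 - 1*1382/36227 = -427551 - 1382/36227 = -15488891459/36227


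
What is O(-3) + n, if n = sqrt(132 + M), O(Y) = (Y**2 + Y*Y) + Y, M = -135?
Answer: 15 + I*sqrt(3) ≈ 15.0 + 1.732*I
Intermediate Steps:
O(Y) = Y + 2*Y**2 (O(Y) = (Y**2 + Y**2) + Y = 2*Y**2 + Y = Y + 2*Y**2)
n = I*sqrt(3) (n = sqrt(132 - 135) = sqrt(-3) = I*sqrt(3) ≈ 1.732*I)
O(-3) + n = -3*(1 + 2*(-3)) + I*sqrt(3) = -3*(1 - 6) + I*sqrt(3) = -3*(-5) + I*sqrt(3) = 15 + I*sqrt(3)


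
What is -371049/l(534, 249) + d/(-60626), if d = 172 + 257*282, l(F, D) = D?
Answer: -3752217588/2515979 ≈ -1491.4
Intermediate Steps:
d = 72646 (d = 172 + 72474 = 72646)
-371049/l(534, 249) + d/(-60626) = -371049/249 + 72646/(-60626) = -371049*1/249 + 72646*(-1/60626) = -123683/83 - 36323/30313 = -3752217588/2515979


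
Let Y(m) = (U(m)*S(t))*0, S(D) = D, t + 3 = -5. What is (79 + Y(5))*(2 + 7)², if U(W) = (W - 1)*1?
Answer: 6399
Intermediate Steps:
t = -8 (t = -3 - 5 = -8)
U(W) = -1 + W (U(W) = (-1 + W)*1 = -1 + W)
Y(m) = 0 (Y(m) = ((-1 + m)*(-8))*0 = (8 - 8*m)*0 = 0)
(79 + Y(5))*(2 + 7)² = (79 + 0)*(2 + 7)² = 79*9² = 79*81 = 6399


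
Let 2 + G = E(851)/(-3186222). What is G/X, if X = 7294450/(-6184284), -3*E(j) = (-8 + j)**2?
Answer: 3162004310277/1936811422325 ≈ 1.6326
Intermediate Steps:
E(j) = -(-8 + j)**2/3
X = -3647225/3092142 (X = 7294450*(-1/6184284) = -3647225/3092142 ≈ -1.1795)
G = -2045187/1062074 (G = -2 - (-8 + 851)**2/3/(-3186222) = -2 - 1/3*843**2*(-1/3186222) = -2 - 1/3*710649*(-1/3186222) = -2 - 236883*(-1/3186222) = -2 + 78961/1062074 = -2045187/1062074 ≈ -1.9257)
G/X = -2045187/(1062074*(-3647225/3092142)) = -2045187/1062074*(-3092142/3647225) = 3162004310277/1936811422325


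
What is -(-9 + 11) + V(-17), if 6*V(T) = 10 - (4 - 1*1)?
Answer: -5/6 ≈ -0.83333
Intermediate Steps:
V(T) = 7/6 (V(T) = (10 - (4 - 1*1))/6 = (10 - (4 - 1))/6 = (10 - 1*3)/6 = (10 - 3)/6 = (1/6)*7 = 7/6)
-(-9 + 11) + V(-17) = -(-9 + 11) + 7/6 = -1*2 + 7/6 = -2 + 7/6 = -5/6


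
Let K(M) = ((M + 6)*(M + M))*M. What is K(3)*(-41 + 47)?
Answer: 972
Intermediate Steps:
K(M) = 2*M²*(6 + M) (K(M) = ((6 + M)*(2*M))*M = (2*M*(6 + M))*M = 2*M²*(6 + M))
K(3)*(-41 + 47) = (2*3²*(6 + 3))*(-41 + 47) = (2*9*9)*6 = 162*6 = 972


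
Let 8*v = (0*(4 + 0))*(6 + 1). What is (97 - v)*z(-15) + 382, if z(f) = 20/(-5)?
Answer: -6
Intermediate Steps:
z(f) = -4 (z(f) = 20*(-⅕) = -4)
v = 0 (v = ((0*(4 + 0))*(6 + 1))/8 = ((0*4)*7)/8 = (0*7)/8 = (⅛)*0 = 0)
(97 - v)*z(-15) + 382 = (97 - 1*0)*(-4) + 382 = (97 + 0)*(-4) + 382 = 97*(-4) + 382 = -388 + 382 = -6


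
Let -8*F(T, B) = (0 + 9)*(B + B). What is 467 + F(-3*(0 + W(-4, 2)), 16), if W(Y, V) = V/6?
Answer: 431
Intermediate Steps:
W(Y, V) = V/6 (W(Y, V) = V*(1/6) = V/6)
F(T, B) = -9*B/4 (F(T, B) = -(0 + 9)*(B + B)/8 = -9*2*B/8 = -9*B/4)
467 + F(-3*(0 + W(-4, 2)), 16) = 467 - 9/4*16 = 467 - 36 = 431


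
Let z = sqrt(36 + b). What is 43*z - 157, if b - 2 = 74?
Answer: -157 + 172*sqrt(7) ≈ 298.07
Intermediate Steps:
b = 76 (b = 2 + 74 = 76)
z = 4*sqrt(7) (z = sqrt(36 + 76) = sqrt(112) = 4*sqrt(7) ≈ 10.583)
43*z - 157 = 43*(4*sqrt(7)) - 157 = 172*sqrt(7) - 157 = -157 + 172*sqrt(7)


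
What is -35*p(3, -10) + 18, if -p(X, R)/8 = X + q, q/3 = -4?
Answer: -2502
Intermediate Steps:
q = -12 (q = 3*(-4) = -12)
p(X, R) = 96 - 8*X (p(X, R) = -8*(X - 12) = -8*(-12 + X) = 96 - 8*X)
-35*p(3, -10) + 18 = -35*(96 - 8*3) + 18 = -35*(96 - 24) + 18 = -35*72 + 18 = -2520 + 18 = -2502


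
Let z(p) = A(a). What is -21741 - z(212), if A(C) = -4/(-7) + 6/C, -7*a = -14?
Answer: -152212/7 ≈ -21745.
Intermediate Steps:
a = 2 (a = -1/7*(-14) = 2)
A(C) = 4/7 + 6/C (A(C) = -4*(-1/7) + 6/C = 4/7 + 6/C)
z(p) = 25/7 (z(p) = 4/7 + 6/2 = 4/7 + 6*(1/2) = 4/7 + 3 = 25/7)
-21741 - z(212) = -21741 - 1*25/7 = -21741 - 25/7 = -152212/7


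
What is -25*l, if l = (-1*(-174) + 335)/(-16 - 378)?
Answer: 12725/394 ≈ 32.297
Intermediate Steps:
l = -509/394 (l = (174 + 335)/(-394) = 509*(-1/394) = -509/394 ≈ -1.2919)
-25*l = -25*(-509)/394 = -1*(-12725/394) = 12725/394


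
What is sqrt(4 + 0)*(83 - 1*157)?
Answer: -148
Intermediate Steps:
sqrt(4 + 0)*(83 - 1*157) = sqrt(4)*(83 - 157) = 2*(-74) = -148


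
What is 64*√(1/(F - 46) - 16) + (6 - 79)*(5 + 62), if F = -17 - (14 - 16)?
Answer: -4891 + 64*I*√59597/61 ≈ -4891.0 + 256.13*I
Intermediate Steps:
F = -15 (F = -17 - 1*(-2) = -17 + 2 = -15)
64*√(1/(F - 46) - 16) + (6 - 79)*(5 + 62) = 64*√(1/(-15 - 46) - 16) + (6 - 79)*(5 + 62) = 64*√(1/(-61) - 16) - 73*67 = 64*√(-1/61 - 16) - 4891 = 64*√(-977/61) - 4891 = 64*(I*√59597/61) - 4891 = 64*I*√59597/61 - 4891 = -4891 + 64*I*√59597/61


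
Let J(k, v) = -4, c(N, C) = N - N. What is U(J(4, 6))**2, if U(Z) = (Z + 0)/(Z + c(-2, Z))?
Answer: 1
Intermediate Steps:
c(N, C) = 0
U(Z) = 1 (U(Z) = (Z + 0)/(Z + 0) = Z/Z = 1)
U(J(4, 6))**2 = 1**2 = 1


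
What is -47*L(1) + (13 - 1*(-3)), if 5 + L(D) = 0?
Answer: 251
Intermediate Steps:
L(D) = -5 (L(D) = -5 + 0 = -5)
-47*L(1) + (13 - 1*(-3)) = -47*(-5) + (13 - 1*(-3)) = 235 + (13 + 3) = 235 + 16 = 251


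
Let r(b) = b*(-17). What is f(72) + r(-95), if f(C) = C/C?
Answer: 1616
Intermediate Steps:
f(C) = 1
r(b) = -17*b
f(72) + r(-95) = 1 - 17*(-95) = 1 + 1615 = 1616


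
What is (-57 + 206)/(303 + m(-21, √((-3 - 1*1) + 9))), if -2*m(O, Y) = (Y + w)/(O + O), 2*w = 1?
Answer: 254850792/518263801 - 50064*√5/2591319005 ≈ 0.49170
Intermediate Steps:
w = ½ (w = (½)*1 = ½ ≈ 0.50000)
m(O, Y) = -(½ + Y)/(4*O) (m(O, Y) = -(Y + ½)/(2*(O + O)) = -(½ + Y)/(2*(2*O)) = -(½ + Y)*1/(2*O)/2 = -(½ + Y)/(4*O))
(-57 + 206)/(303 + m(-21, √((-3 - 1*1) + 9))) = (-57 + 206)/(303 + (⅛)*(-1 - 2*√((-3 - 1*1) + 9))/(-21)) = 149/(303 + (⅛)*(-1/21)*(-1 - 2*√((-3 - 1) + 9))) = 149/(303 + (⅛)*(-1/21)*(-1 - 2*√(-4 + 9))) = 149/(303 + (⅛)*(-1/21)*(-1 - 2*√5)) = 149/(303 + (1/168 + √5/84)) = 149/(50905/168 + √5/84)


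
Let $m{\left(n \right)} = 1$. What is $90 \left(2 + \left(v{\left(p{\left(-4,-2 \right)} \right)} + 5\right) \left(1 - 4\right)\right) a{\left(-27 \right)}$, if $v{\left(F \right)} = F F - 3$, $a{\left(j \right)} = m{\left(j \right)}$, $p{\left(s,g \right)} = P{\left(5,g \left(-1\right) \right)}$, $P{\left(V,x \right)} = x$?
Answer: $-1440$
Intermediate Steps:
$p{\left(s,g \right)} = - g$ ($p{\left(s,g \right)} = g \left(-1\right) = - g$)
$a{\left(j \right)} = 1$
$v{\left(F \right)} = -3 + F^{2}$ ($v{\left(F \right)} = F^{2} - 3 = -3 + F^{2}$)
$90 \left(2 + \left(v{\left(p{\left(-4,-2 \right)} \right)} + 5\right) \left(1 - 4\right)\right) a{\left(-27 \right)} = 90 \left(2 + \left(\left(-3 + \left(\left(-1\right) \left(-2\right)\right)^{2}\right) + 5\right) \left(1 - 4\right)\right) 1 = 90 \left(2 + \left(\left(-3 + 2^{2}\right) + 5\right) \left(1 - 4\right)\right) 1 = 90 \left(2 + \left(\left(-3 + 4\right) + 5\right) \left(-3\right)\right) 1 = 90 \left(2 + \left(1 + 5\right) \left(-3\right)\right) 1 = 90 \left(2 + 6 \left(-3\right)\right) 1 = 90 \left(2 - 18\right) 1 = 90 \left(-16\right) 1 = \left(-1440\right) 1 = -1440$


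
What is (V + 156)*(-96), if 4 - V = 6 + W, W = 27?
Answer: -12192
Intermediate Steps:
V = -29 (V = 4 - (6 + 27) = 4 - 1*33 = 4 - 33 = -29)
(V + 156)*(-96) = (-29 + 156)*(-96) = 127*(-96) = -12192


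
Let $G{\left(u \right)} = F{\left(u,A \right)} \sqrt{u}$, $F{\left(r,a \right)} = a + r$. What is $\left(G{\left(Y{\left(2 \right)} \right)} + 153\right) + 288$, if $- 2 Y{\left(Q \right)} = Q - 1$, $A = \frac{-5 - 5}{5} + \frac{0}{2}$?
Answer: $441 - \frac{5 i \sqrt{2}}{4} \approx 441.0 - 1.7678 i$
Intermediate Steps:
$A = -2$ ($A = \left(-5 - 5\right) \frac{1}{5} + 0 \cdot \frac{1}{2} = \left(-10\right) \frac{1}{5} + 0 = -2 + 0 = -2$)
$Y{\left(Q \right)} = \frac{1}{2} - \frac{Q}{2}$ ($Y{\left(Q \right)} = - \frac{Q - 1}{2} = - \frac{-1 + Q}{2} = \frac{1}{2} - \frac{Q}{2}$)
$G{\left(u \right)} = \sqrt{u} \left(-2 + u\right)$ ($G{\left(u \right)} = \left(-2 + u\right) \sqrt{u} = \sqrt{u} \left(-2 + u\right)$)
$\left(G{\left(Y{\left(2 \right)} \right)} + 153\right) + 288 = \left(\sqrt{\frac{1}{2} - 1} \left(-2 + \left(\frac{1}{2} - 1\right)\right) + 153\right) + 288 = \left(\sqrt{- \frac{1}{2}} \left(-2 - \frac{1}{2}\right) + 153\right) + 288 = \left(\frac{i \sqrt{2}}{2} \left(- \frac{5}{2}\right) + 153\right) + 288 = \left(- \frac{5 i \sqrt{2}}{4} + 153\right) + 288 = \left(153 - \frac{5 i \sqrt{2}}{4}\right) + 288 = 441 - \frac{5 i \sqrt{2}}{4}$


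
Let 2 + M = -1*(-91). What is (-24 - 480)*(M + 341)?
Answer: -216720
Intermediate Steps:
M = 89 (M = -2 - 1*(-91) = -2 + 91 = 89)
(-24 - 480)*(M + 341) = (-24 - 480)*(89 + 341) = -504*430 = -216720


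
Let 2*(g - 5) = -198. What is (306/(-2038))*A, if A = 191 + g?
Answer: -14841/1019 ≈ -14.564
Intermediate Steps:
g = -94 (g = 5 + (½)*(-198) = 5 - 99 = -94)
A = 97 (A = 191 - 94 = 97)
(306/(-2038))*A = (306/(-2038))*97 = (306*(-1/2038))*97 = -153/1019*97 = -14841/1019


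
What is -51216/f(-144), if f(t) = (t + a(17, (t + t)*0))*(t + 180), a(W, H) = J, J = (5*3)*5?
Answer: 4268/207 ≈ 20.618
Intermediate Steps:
J = 75 (J = 15*5 = 75)
a(W, H) = 75
f(t) = (75 + t)*(180 + t) (f(t) = (t + 75)*(t + 180) = (75 + t)*(180 + t))
-51216/f(-144) = -51216/(13500 + (-144)**2 + 255*(-144)) = -51216/(13500 + 20736 - 36720) = -51216/(-2484) = -51216*(-1/2484) = 4268/207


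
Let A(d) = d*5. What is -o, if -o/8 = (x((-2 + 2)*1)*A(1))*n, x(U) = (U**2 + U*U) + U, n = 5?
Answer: 0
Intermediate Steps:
A(d) = 5*d
x(U) = U + 2*U**2 (x(U) = (U**2 + U**2) + U = 2*U**2 + U = U + 2*U**2)
o = 0 (o = -8*(((-2 + 2)*1)*(1 + 2*((-2 + 2)*1)))*(5*1)*5 = -8*((0*1)*(1 + 2*(0*1)))*5*5 = -8*(0*(1 + 2*0))*5*5 = -8*(0*(1 + 0))*5*5 = -8*(0*1)*5*5 = -8*0*5*5 = -0*5 = -8*0 = 0)
-o = -1*0 = 0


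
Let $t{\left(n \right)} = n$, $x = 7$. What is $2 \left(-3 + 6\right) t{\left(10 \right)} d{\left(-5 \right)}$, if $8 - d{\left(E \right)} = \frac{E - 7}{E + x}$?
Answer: $840$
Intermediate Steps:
$d{\left(E \right)} = 8 - \frac{-7 + E}{7 + E}$ ($d{\left(E \right)} = 8 - \frac{E - 7}{E + 7} = 8 - \frac{E - 7}{7 + E} = 8 - \frac{-7 + E}{7 + E}$)
$2 \left(-3 + 6\right) t{\left(10 \right)} d{\left(-5 \right)} = 2 \left(-3 + 6\right) 10 \frac{7 \left(9 - 5\right)}{7 - 5} = 2 \cdot 3 \cdot 10 \cdot 7 \cdot \frac{1}{2} \cdot 4 = 6 \cdot 10 \cdot 7 \cdot \frac{1}{2} \cdot 4 = 60 \cdot 14 = 840$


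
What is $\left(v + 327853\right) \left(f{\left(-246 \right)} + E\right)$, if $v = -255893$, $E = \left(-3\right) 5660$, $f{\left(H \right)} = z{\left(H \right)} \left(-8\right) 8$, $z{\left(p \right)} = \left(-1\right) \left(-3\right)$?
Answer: $-1235697120$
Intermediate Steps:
$z{\left(p \right)} = 3$
$f{\left(H \right)} = -192$ ($f{\left(H \right)} = 3 \left(-8\right) 8 = \left(-24\right) 8 = -192$)
$E = -16980$
$\left(v + 327853\right) \left(f{\left(-246 \right)} + E\right) = \left(-255893 + 327853\right) \left(-192 - 16980\right) = 71960 \left(-17172\right) = -1235697120$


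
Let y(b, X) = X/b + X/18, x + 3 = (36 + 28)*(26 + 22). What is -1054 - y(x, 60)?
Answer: -1081672/1023 ≈ -1057.4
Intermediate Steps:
x = 3069 (x = -3 + (36 + 28)*(26 + 22) = -3 + 64*48 = -3 + 3072 = 3069)
y(b, X) = X/18 + X/b (y(b, X) = X/b + X*(1/18) = X/b + X/18 = X/18 + X/b)
-1054 - y(x, 60) = -1054 - ((1/18)*60 + 60/3069) = -1054 - (10/3 + 60*(1/3069)) = -1054 - (10/3 + 20/1023) = -1054 - 1*3430/1023 = -1054 - 3430/1023 = -1081672/1023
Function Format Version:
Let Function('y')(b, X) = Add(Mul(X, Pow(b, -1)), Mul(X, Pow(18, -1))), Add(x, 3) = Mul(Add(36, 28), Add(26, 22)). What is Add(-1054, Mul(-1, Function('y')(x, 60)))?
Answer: Rational(-1081672, 1023) ≈ -1057.4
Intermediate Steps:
x = 3069 (x = Add(-3, Mul(Add(36, 28), Add(26, 22))) = Add(-3, Mul(64, 48)) = Add(-3, 3072) = 3069)
Function('y')(b, X) = Add(Mul(Rational(1, 18), X), Mul(X, Pow(b, -1))) (Function('y')(b, X) = Add(Mul(X, Pow(b, -1)), Mul(X, Rational(1, 18))) = Add(Mul(X, Pow(b, -1)), Mul(Rational(1, 18), X)) = Add(Mul(Rational(1, 18), X), Mul(X, Pow(b, -1))))
Add(-1054, Mul(-1, Function('y')(x, 60))) = Add(-1054, Mul(-1, Add(Mul(Rational(1, 18), 60), Mul(60, Pow(3069, -1))))) = Add(-1054, Mul(-1, Add(Rational(10, 3), Mul(60, Rational(1, 3069))))) = Add(-1054, Mul(-1, Add(Rational(10, 3), Rational(20, 1023)))) = Add(-1054, Mul(-1, Rational(3430, 1023))) = Add(-1054, Rational(-3430, 1023)) = Rational(-1081672, 1023)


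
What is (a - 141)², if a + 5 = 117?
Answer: 841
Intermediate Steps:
a = 112 (a = -5 + 117 = 112)
(a - 141)² = (112 - 141)² = (-29)² = 841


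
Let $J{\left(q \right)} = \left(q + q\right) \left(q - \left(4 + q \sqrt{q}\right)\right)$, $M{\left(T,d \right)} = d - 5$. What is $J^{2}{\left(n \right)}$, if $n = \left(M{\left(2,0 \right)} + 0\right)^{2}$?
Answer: $27040000$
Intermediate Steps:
$M{\left(T,d \right)} = -5 + d$
$n = 25$ ($n = \left(\left(-5 + 0\right) + 0\right)^{2} = \left(-5 + 0\right)^{2} = \left(-5\right)^{2} = 25$)
$J{\left(q \right)} = 2 q \left(-4 + q - q^{\frac{3}{2}}\right)$ ($J{\left(q \right)} = 2 q \left(q - \left(4 + q^{\frac{3}{2}}\right)\right) = 2 q \left(-4 + q - q^{\frac{3}{2}}\right)$)
$J^{2}{\left(n \right)} = \left(\left(-8\right) 25 - 2 \cdot 25^{\frac{5}{2}} + 2 \cdot 25^{2}\right)^{2} = \left(-200 - 6250 + 2 \cdot 625\right)^{2} = \left(-200 - 6250 + 1250\right)^{2} = \left(-5200\right)^{2} = 27040000$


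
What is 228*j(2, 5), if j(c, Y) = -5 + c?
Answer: -684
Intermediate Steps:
228*j(2, 5) = 228*(-5 + 2) = 228*(-3) = -684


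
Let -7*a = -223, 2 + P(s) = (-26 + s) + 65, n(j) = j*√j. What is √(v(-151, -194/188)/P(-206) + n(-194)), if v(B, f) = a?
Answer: √(-1561 - 1606514*I*√194)/91 ≈ 36.755 - 36.758*I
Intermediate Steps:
n(j) = j^(3/2)
P(s) = 37 + s (P(s) = -2 + ((-26 + s) + 65) = -2 + (39 + s) = 37 + s)
a = 223/7 (a = -⅐*(-223) = 223/7 ≈ 31.857)
v(B, f) = 223/7
√(v(-151, -194/188)/P(-206) + n(-194)) = √(223/(7*(37 - 206)) + (-194)^(3/2)) = √((223/7)/(-169) - 194*I*√194) = √((223/7)*(-1/169) - 194*I*√194) = √(-223/1183 - 194*I*√194)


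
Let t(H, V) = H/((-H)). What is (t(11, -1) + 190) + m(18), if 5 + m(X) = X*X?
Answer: 508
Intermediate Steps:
m(X) = -5 + X² (m(X) = -5 + X*X = -5 + X²)
t(H, V) = -1 (t(H, V) = H*(-1/H) = -1)
(t(11, -1) + 190) + m(18) = (-1 + 190) + (-5 + 18²) = 189 + (-5 + 324) = 189 + 319 = 508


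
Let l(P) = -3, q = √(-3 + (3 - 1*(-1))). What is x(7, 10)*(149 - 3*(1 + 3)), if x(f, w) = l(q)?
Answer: -411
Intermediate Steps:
q = 1 (q = √(-3 + (3 + 1)) = √(-3 + 4) = √1 = 1)
x(f, w) = -3
x(7, 10)*(149 - 3*(1 + 3)) = -3*(149 - 3*(1 + 3)) = -3*(149 - 3*4) = -3*(149 - 12) = -3*137 = -411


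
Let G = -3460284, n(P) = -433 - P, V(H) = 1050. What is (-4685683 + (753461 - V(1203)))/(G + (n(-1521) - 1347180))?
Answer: 491659/600797 ≈ 0.81834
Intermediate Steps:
(-4685683 + (753461 - V(1203)))/(G + (n(-1521) - 1347180)) = (-4685683 + (753461 - 1*1050))/(-3460284 + ((-433 - 1*(-1521)) - 1347180)) = (-4685683 + (753461 - 1050))/(-3460284 + ((-433 + 1521) - 1347180)) = (-4685683 + 752411)/(-3460284 + (1088 - 1347180)) = -3933272/(-3460284 - 1346092) = -3933272/(-4806376) = -3933272*(-1/4806376) = 491659/600797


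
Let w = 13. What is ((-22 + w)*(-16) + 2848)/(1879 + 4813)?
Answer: 748/1673 ≈ 0.44710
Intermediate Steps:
((-22 + w)*(-16) + 2848)/(1879 + 4813) = ((-22 + 13)*(-16) + 2848)/(1879 + 4813) = (-9*(-16) + 2848)/6692 = (144 + 2848)*(1/6692) = 2992*(1/6692) = 748/1673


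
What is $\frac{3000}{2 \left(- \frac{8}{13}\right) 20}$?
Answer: $- \frac{975}{8} \approx -121.88$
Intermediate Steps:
$\frac{3000}{2 \left(- \frac{8}{13}\right) 20} = \frac{3000}{\left(- \frac{16}{13}\right) 20} = \frac{3000}{- \frac{320}{13}} = 3000 \left(- \frac{13}{320}\right) = - \frac{975}{8}$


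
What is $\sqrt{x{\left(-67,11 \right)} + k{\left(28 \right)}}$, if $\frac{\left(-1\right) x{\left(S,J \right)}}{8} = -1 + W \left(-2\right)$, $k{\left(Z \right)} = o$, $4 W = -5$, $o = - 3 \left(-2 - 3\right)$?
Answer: $\sqrt{3} \approx 1.732$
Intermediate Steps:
$o = 15$ ($o = \left(-3\right) \left(-5\right) = 15$)
$W = - \frac{5}{4}$ ($W = \frac{1}{4} \left(-5\right) = - \frac{5}{4} \approx -1.25$)
$k{\left(Z \right)} = 15$
$x{\left(S,J \right)} = -12$ ($x{\left(S,J \right)} = - 8 \left(-1 - - \frac{5}{2}\right) = - 8 \left(-1 + \frac{5}{2}\right) = \left(-8\right) \frac{3}{2} = -12$)
$\sqrt{x{\left(-67,11 \right)} + k{\left(28 \right)}} = \sqrt{-12 + 15} = \sqrt{3}$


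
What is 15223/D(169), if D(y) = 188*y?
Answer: 1171/2444 ≈ 0.47913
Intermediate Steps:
15223/D(169) = 15223/((188*169)) = 15223/31772 = 15223*(1/31772) = 1171/2444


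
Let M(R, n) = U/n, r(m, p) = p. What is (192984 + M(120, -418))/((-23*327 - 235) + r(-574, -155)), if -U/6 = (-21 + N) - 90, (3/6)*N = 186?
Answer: -13444813/551133 ≈ -24.395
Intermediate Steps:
N = 372 (N = 2*186 = 372)
U = -1566 (U = -6*((-21 + 372) - 90) = -6*(351 - 90) = -6*261 = -1566)
M(R, n) = -1566/n
(192984 + M(120, -418))/((-23*327 - 235) + r(-574, -155)) = (192984 - 1566/(-418))/((-23*327 - 235) - 155) = (192984 - 1566*(-1/418))/((-7521 - 235) - 155) = (192984 + 783/209)/(-7756 - 155) = (40334439/209)/(-7911) = (40334439/209)*(-1/7911) = -13444813/551133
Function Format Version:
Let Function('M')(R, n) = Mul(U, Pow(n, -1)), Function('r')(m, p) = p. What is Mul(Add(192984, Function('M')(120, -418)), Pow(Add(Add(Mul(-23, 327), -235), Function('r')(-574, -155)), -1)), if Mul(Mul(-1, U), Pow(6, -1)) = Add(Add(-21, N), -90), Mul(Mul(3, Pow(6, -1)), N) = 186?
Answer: Rational(-13444813, 551133) ≈ -24.395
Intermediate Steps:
N = 372 (N = Mul(2, 186) = 372)
U = -1566 (U = Mul(-6, Add(Add(-21, 372), -90)) = Mul(-6, Add(351, -90)) = Mul(-6, 261) = -1566)
Function('M')(R, n) = Mul(-1566, Pow(n, -1))
Mul(Add(192984, Function('M')(120, -418)), Pow(Add(Add(Mul(-23, 327), -235), Function('r')(-574, -155)), -1)) = Mul(Add(192984, Mul(-1566, Pow(-418, -1))), Pow(Add(Add(Mul(-23, 327), -235), -155), -1)) = Mul(Add(192984, Mul(-1566, Rational(-1, 418))), Pow(Add(Add(-7521, -235), -155), -1)) = Mul(Add(192984, Rational(783, 209)), Pow(Add(-7756, -155), -1)) = Mul(Rational(40334439, 209), Pow(-7911, -1)) = Mul(Rational(40334439, 209), Rational(-1, 7911)) = Rational(-13444813, 551133)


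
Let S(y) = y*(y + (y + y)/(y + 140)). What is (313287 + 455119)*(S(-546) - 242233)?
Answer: 1212559267714/29 ≈ 4.1812e+10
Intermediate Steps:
S(y) = y*(y + 2*y/(140 + y)) (S(y) = y*(y + (2*y)/(140 + y)) = y*(y + 2*y/(140 + y)))
(313287 + 455119)*(S(-546) - 242233) = (313287 + 455119)*((-546)²*(142 - 546)/(140 - 546) - 242233) = 768406*(298116*(-404)/(-406) - 242233) = 768406*(298116*(-1/406)*(-404) - 242233) = 768406*(8602776/29 - 242233) = 768406*(1578019/29) = 1212559267714/29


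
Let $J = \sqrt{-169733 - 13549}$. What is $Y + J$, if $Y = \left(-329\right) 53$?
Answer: $-17437 + i \sqrt{183282} \approx -17437.0 + 428.11 i$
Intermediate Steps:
$J = i \sqrt{183282}$ ($J = \sqrt{-183282} = i \sqrt{183282} \approx 428.11 i$)
$Y = -17437$
$Y + J = -17437 + i \sqrt{183282}$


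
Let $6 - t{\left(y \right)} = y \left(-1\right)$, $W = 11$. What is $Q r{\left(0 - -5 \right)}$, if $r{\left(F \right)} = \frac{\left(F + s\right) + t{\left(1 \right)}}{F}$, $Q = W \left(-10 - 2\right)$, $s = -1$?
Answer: $- \frac{1452}{5} \approx -290.4$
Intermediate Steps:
$t{\left(y \right)} = 6 + y$ ($t{\left(y \right)} = 6 - y \left(-1\right) = 6 - - y = 6 + y$)
$Q = -132$ ($Q = 11 \left(-10 - 2\right) = 11 \left(-12\right) = -132$)
$r{\left(F \right)} = \frac{6 + F}{F}$ ($r{\left(F \right)} = \frac{\left(F - 1\right) + \left(6 + 1\right)}{F} = \frac{\left(-1 + F\right) + 7}{F} = \frac{6 + F}{F}$)
$Q r{\left(0 - -5 \right)} = - 132 \frac{6 + \left(0 - -5\right)}{0 - -5} = - 132 \frac{6 + \left(0 + 5\right)}{0 + 5} = - 132 \frac{6 + 5}{5} = - 132 \cdot \frac{1}{5} \cdot 11 = \left(-132\right) \frac{11}{5} = - \frac{1452}{5}$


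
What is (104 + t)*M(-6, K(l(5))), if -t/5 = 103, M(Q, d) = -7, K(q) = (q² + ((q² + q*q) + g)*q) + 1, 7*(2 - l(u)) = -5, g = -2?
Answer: 2877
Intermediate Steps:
l(u) = 19/7 (l(u) = 2 - ⅐*(-5) = 2 + 5/7 = 19/7)
K(q) = 1 + q² + q*(-2 + 2*q²) (K(q) = (q² + ((q² + q*q) - 2)*q) + 1 = (q² + ((q² + q²) - 2)*q) + 1 = (q² + (2*q² - 2)*q) + 1 = (q² + (-2 + 2*q²)*q) + 1 = (q² + q*(-2 + 2*q²)) + 1 = 1 + q² + q*(-2 + 2*q²))
t = -515 (t = -5*103 = -515)
(104 + t)*M(-6, K(l(5))) = (104 - 515)*(-7) = -411*(-7) = 2877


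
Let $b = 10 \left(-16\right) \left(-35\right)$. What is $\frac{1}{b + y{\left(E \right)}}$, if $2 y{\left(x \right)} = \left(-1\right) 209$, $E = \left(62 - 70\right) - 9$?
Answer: $\frac{2}{10991} \approx 0.00018197$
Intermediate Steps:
$b = 5600$ ($b = \left(-160\right) \left(-35\right) = 5600$)
$E = -17$ ($E = -8 - 9 = -17$)
$y{\left(x \right)} = - \frac{209}{2}$ ($y{\left(x \right)} = \frac{\left(-1\right) 209}{2} = \frac{1}{2} \left(-209\right) = - \frac{209}{2}$)
$\frac{1}{b + y{\left(E \right)}} = \frac{1}{5600 - \frac{209}{2}} = \frac{1}{\frac{10991}{2}} = \frac{2}{10991}$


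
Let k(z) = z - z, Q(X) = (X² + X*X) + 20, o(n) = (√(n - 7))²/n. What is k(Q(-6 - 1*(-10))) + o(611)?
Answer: 604/611 ≈ 0.98854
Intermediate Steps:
o(n) = (-7 + n)/n (o(n) = (√(-7 + n))²/n = (-7 + n)/n)
Q(X) = 20 + 2*X² (Q(X) = (X² + X²) + 20 = 2*X² + 20 = 20 + 2*X²)
k(z) = 0
k(Q(-6 - 1*(-10))) + o(611) = 0 + (-7 + 611)/611 = 0 + (1/611)*604 = 0 + 604/611 = 604/611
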